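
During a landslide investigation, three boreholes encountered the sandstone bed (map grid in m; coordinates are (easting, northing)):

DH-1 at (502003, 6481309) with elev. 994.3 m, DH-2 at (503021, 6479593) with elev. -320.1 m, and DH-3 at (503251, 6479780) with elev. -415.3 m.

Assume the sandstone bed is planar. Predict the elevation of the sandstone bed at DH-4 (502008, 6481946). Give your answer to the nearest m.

Two edge vectors: DH-1→DH-2 = (1018, -1716, -1314.4), DH-1→DH-3 = (1248, -1529, -1409.6).
Normal n = (DH-1→DH-2) × (DH-1→DH-3) = (409156, -205398.4, 585046).
So ∂z/∂E = −n_x/n_z = −0.69935697 and ∂z/∂N = −n_y/n_z = 0.35108077.
Intercept c from DH-1: 994.3 + 351079.30 − 2275462.95 = −1923389.35.
At (502008, 6481946): z = −351082.8 + 2275686.6 − 1923389.35 = 1214.4 m.

1214 m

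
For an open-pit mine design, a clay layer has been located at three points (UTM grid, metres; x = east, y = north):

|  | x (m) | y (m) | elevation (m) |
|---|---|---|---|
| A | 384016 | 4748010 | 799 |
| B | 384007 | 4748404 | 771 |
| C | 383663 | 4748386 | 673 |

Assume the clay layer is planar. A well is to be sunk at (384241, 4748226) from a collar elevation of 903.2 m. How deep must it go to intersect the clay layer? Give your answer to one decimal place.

53.3 m

Two edge vectors: A→B = (-9, 394, -28), A→C = (-353, 376, -126).
Normal n = (A→B) × (A→C) = (-39116, 8750, 135698).
So ∂z/∂x = −n_x/n_z = 0.288257749 and ∂z/∂y = −n_y/n_z = −0.064481422.
Intercept c from A: 799 − 110695.59 + 306158.44 = 196261.85.
At (384241, 4748226): z_contact = 110760.45 − 306172.36 + 196261.85 = 849.93 m.
Depth below ground = 903.2 − 849.93 = 53.3 m.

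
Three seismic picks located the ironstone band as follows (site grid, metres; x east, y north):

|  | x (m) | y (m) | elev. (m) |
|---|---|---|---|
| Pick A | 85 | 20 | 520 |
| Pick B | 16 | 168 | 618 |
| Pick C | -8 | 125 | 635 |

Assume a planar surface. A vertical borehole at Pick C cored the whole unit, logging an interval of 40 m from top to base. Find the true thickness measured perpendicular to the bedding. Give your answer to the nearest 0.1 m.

Two edge vectors: Pick A→Pick B = (-69, 148, 98), Pick A→Pick C = (-93, 105, 115).
Normal n = (Pick A→Pick B) × (Pick A→Pick C) = (6730, -1179, 6519).
So ∂z/∂x = −n_x/n_z = −1.03237 and ∂z/∂y = −n_y/n_z = 0.18086.
|∇z| = √(a²+b²) = 1.04809, so dip δ = arctan(1.04809) = 46.35°.
True thickness = vertical thickness × cos δ = 40 × cos 46.35° = 27.6 m.

27.6 m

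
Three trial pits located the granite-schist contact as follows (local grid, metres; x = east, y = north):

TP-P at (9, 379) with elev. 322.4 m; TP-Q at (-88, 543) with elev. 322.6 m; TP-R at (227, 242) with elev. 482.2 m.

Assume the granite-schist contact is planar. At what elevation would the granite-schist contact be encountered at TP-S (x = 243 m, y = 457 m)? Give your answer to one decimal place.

649.7 m

Two edge vectors: TP-P→TP-Q = (-97, 164, 0.2), TP-P→TP-R = (218, -137, 159.8).
Normal n = (TP-P→TP-Q) × (TP-P→TP-R) = (26234.6, 15544.2, -22463).
So ∂z/∂x = −n_x/n_z = 1.16790 and ∂z/∂y = −n_y/n_z = 0.69199.
Intercept c from TP-P: 322.4 − 10.51 − 262.26 = 49.62.
At (243, 457): z = 283.8 + 316.2 + 49.62 = 649.7 m.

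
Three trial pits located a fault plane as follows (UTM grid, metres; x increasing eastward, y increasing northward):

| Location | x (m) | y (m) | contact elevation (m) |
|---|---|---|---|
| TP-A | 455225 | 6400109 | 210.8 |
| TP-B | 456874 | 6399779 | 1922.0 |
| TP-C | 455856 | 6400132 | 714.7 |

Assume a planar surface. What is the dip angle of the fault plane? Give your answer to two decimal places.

Let the plane be z = a·x + b·y + c.
TP-B−TP-A: 1649a − 330b = 1711.2;  TP-C−TP-A: 631a + 23b = 503.9.
Solving gives a = 0.83542, b = −1.01088.
Gradient magnitude |∇z| = √(a² + b²) = √(0.69793 + 1.02189) = 1.31142.
True dip = arctan(1.31142) = 52.67°, dipping toward NW (azimuth ≈ 320°).

52.67°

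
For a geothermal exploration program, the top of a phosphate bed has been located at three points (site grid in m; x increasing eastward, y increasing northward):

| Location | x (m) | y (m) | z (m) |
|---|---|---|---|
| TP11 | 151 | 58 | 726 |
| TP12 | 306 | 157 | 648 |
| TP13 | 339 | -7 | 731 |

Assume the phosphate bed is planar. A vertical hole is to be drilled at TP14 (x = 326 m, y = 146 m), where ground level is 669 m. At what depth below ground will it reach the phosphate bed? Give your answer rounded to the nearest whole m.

18 m

Two edge vectors: TP11→TP12 = (155, 99, -78), TP11→TP13 = (188, -65, 5).
Normal n = (TP11→TP12) × (TP11→TP13) = (-4575, -15439, -28687).
So ∂z/∂x = −n_x/n_z = −0.15948 and ∂z/∂y = −n_y/n_z = −0.53819.
Intercept c from TP11: 726 + 24.08 + 31.21 = 781.30.
At (326, 146): z_contact = −52.0 − 78.6 + 781.30 = 650.7 m.
Depth below ground = 669 − 650.7 = 18 m.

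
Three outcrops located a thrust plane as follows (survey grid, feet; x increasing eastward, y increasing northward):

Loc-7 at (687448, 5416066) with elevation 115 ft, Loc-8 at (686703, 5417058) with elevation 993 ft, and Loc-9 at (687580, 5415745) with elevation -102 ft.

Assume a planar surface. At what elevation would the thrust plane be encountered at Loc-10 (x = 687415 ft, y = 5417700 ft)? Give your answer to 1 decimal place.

Let the plane be z = a·x + b·y + c.
Loc-8−Loc-7: −745a + 992b = 878;  Loc-9−Loc-7: 132a − 321b = −217.
Solving gives a = −0.615280820, b = 0.422999787.
Then c = 115 − a·687448 − b·5416066 = −1867906.20.
At (687415, 5417700): z = −422953.3 + 2291685.9 − 1867906.20 = 826.5 ft.

826.5 ft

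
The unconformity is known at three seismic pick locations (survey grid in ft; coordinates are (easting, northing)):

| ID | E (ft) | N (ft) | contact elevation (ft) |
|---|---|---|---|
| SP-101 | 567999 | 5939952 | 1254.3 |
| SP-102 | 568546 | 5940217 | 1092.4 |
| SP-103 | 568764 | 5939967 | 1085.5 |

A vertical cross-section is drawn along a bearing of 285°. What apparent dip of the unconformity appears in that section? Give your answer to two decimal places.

9.54°

Two edge vectors: SP-101→SP-102 = (547, 265, -161.9), SP-101→SP-103 = (765, 15, -168.8).
Normal n = (SP-101→SP-102) × (SP-101→SP-103) = (-42303.5, -31519.9, -194520).
So ∂z/∂E = −n_x/n_z = −0.21748 and ∂z/∂N = −n_y/n_z = −0.16204.
Unit vector along 285° is (sin 285°, cos 285°) = (-0.9659, 0.2588).
Slope in that direction = a·(-0.9659) + b·(0.2588) = 0.16813.
Apparent dip = arctan|0.16813| = 9.54° (true dip is 15.2°, so apparent ≤ true as expected).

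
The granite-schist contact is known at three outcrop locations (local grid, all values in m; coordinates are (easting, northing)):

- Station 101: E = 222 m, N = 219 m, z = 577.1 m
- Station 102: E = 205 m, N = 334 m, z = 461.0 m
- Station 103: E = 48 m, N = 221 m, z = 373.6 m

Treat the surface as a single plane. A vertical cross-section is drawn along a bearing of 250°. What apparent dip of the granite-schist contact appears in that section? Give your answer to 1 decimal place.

Two edge vectors: Station 101→Station 102 = (-17, 115, -116.1), Station 101→Station 103 = (-174, 2, -203.5).
Normal n = (Station 101→Station 102) × (Station 101→Station 103) = (-23170.3, 16741.9, 19976).
So ∂z/∂E = −n_x/n_z = 1.15991 and ∂z/∂N = −n_y/n_z = −0.83810.
Unit vector along 250° is (sin 250°, cos 250°) = (-0.9397, -0.3420).
Slope in that direction = a·(-0.9397) + b·(-0.3420) = −0.80331.
Apparent dip = arctan|0.80331| = 38.8° (true dip is 55.1°, so apparent ≤ true as expected).

38.8°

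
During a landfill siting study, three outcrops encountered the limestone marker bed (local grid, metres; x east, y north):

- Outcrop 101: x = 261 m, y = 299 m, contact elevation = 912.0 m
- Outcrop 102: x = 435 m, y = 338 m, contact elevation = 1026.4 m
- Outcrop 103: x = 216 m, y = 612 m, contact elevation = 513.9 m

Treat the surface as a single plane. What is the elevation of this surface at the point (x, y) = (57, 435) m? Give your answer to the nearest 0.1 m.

Two edge vectors: Outcrop 101→Outcrop 102 = (174, 39, 114.4), Outcrop 101→Outcrop 103 = (-45, 313, -398.1).
Normal n = (Outcrop 101→Outcrop 102) × (Outcrop 101→Outcrop 103) = (-51333.1, 64121.4, 56217).
So ∂z/∂x = −n_x/n_z = 0.91312 and ∂z/∂y = −n_y/n_z = −1.14061.
Intercept c from Outcrop 101: 912 − 238.33 + 341.04 = 1014.72.
At (57, 435): z = 52.0 − 496.2 + 1014.72 = 570.6 m.

570.6 m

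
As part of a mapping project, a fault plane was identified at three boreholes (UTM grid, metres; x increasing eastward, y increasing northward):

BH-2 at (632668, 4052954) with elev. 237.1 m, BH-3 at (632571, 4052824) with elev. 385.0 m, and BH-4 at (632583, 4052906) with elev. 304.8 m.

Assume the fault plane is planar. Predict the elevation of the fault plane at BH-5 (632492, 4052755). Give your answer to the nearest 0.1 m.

Two edge vectors: BH-2→BH-3 = (-97, -130, 147.9), BH-2→BH-4 = (-85, -48, 67.7).
Normal n = (BH-2→BH-3) × (BH-2→BH-4) = (-1701.8, -6004.6, -6394).
So ∂z/∂x = −n_x/n_z = −0.266155771 and ∂z/∂y = −n_y/n_z = −0.939099155.
Intercept c from BH-2: 237.1 + 168388.24 + 3806125.68 = 3974751.02.
At (632492, 4052755): z = −168341.4 − 3805938.8 + 3974751.02 = 470.8 m.

470.8 m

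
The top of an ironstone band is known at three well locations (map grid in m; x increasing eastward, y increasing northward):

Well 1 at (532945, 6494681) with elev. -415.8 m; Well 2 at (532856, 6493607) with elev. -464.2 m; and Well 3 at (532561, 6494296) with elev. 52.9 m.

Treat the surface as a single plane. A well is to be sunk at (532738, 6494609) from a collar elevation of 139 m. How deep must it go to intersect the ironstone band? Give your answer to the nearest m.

281 m

Let the plane be z = a·x + b·y + c.
Well 2−Well 1: −89a − 1074b = −48.4;  Well 3−Well 1: −384a − 385b = 468.7.
Solving gives a = −1.38044802, b = 0.15945985.
Then c = -415.8 − a·532945 − b·6494681 = −300353.76.
At (532738, 6494609): z_contact = −735417.1 + 1035629.3 − 300353.76 = -141.5 m.
Depth below ground = 139 − (-141.5) = 281 m.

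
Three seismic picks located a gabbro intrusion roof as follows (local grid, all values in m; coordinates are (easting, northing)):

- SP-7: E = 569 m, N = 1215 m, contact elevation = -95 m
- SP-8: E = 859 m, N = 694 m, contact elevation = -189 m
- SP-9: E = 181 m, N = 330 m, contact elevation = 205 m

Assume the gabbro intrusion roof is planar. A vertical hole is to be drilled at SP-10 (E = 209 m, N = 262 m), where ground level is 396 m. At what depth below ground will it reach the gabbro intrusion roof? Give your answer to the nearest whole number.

198 m

Two edge vectors: SP-7→SP-8 = (290, -521, -94), SP-7→SP-9 = (-388, -885, 300).
Normal n = (SP-7→SP-8) × (SP-7→SP-9) = (-239490, -50528, -458798).
So ∂z/∂E = −n_x/n_z = −0.52199 and ∂z/∂N = −n_y/n_z = −0.11013.
Intercept c from SP-7: -95 + 297.01 + 133.81 = 335.82.
At (209, 262): z_contact = −109.1 − 28.9 + 335.82 = 197.9 m.
Depth below ground = 396 − 197.9 = 198 m.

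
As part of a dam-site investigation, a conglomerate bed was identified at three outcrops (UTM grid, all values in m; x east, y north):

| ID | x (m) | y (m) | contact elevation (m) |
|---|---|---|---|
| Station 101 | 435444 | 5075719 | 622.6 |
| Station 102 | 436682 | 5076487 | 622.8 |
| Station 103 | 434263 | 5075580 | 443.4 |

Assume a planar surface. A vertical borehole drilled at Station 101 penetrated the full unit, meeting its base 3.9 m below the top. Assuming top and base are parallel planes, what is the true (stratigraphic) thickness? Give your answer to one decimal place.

Let the plane be z = a·x + b·y + c.
Station 102−Station 101: 1238a + 768b = 0.2;  Station 103−Station 101: −1181a − 139b = −179.2.
Solving gives a = 0.18723, b = −0.30155.
|∇z| = √(a²+b²) = 0.35494, so dip δ = arctan(0.35494) = 19.54°.
True thickness = vertical thickness × cos δ = 3.9 × cos 19.54° = 3.7 m.

3.7 m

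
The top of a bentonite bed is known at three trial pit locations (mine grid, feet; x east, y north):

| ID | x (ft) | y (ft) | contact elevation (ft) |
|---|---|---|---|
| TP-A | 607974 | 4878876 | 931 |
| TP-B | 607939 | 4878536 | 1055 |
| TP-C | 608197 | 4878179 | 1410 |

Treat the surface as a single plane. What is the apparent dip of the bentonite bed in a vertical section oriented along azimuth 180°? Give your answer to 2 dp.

Let the plane be z = a·x + b·y + c.
TP-B−TP-A: −35a − 340b = 124;  TP-C−TP-A: 223a − 697b = 479.
Solving gives a = 0.76268, b = −0.44322.
Unit vector along 180° is (sin 180°, cos 180°) = (0.0000, -1.0000).
Slope in that direction = a·(0.0000) + b·(-1.0000) = 0.44322.
Apparent dip = arctan|0.44322| = 23.90° (true dip is 41.4°, so apparent ≤ true as expected).

23.90°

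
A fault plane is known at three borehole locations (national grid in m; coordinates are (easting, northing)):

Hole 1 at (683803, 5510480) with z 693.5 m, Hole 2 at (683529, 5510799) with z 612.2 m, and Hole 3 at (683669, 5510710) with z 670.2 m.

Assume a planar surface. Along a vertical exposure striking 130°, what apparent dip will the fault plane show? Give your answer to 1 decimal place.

15.8°

Let the plane be z = a·E + b·N + c.
Hole 2−Hole 1: −274a + 319b = −81.3;  Hole 3−Hole 1: −134a + 230b = −23.3.
Solving gives a = 0.55570, b = 0.22245.
Unit vector along 130° is (sin 130°, cos 130°) = (0.7660, -0.6428).
Slope in that direction = a·(0.7660) + b·(-0.6428) = 0.28270.
Apparent dip = arctan|0.28270| = 15.8° (true dip is 30.9°, so apparent ≤ true as expected).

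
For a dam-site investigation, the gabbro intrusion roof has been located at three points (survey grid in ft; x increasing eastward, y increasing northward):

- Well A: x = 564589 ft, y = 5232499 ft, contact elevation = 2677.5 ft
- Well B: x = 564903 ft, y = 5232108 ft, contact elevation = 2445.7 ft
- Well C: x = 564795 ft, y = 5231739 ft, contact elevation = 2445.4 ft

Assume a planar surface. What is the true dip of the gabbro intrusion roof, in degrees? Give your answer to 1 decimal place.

Let the plane be z = a·x + b·y + c.
Well B−Well A: 314a − 391b = −231.8;  Well C−Well A: 206a − 760b = −232.1.
Solving gives a = −0.54029, b = 0.15895.
Gradient magnitude |∇z| = √(a² + b²) = √(0.29192 + 0.02526) = 0.56319.
True dip = arctan(0.56319) = 29.4°, dipping toward ESE (azimuth ≈ 106°).

29.4°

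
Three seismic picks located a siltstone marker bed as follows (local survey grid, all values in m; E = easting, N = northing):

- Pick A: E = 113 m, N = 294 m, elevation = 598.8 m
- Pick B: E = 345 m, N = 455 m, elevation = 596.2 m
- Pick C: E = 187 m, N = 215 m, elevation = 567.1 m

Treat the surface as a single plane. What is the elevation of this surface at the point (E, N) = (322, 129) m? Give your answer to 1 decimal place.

523.0 m

Let the plane be z = a·E + b·N + c.
Pick B−Pick A: 232a + 161b = −2.6;  Pick C−Pick A: 74a − 79b = −31.7.
Solving gives a = −0.17555, b = 0.23682.
Then c = 598.8 − a·113 − b·294 = 549.01.
At (322, 129): z = −56.5 + 30.6 + 549.01 = 523.0 m.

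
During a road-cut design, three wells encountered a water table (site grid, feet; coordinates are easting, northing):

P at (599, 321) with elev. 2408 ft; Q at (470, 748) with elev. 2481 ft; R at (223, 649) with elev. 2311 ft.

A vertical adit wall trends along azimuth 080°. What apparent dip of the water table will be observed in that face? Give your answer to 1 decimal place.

Let the plane be z = a·easting + b·northing + c.
Q−P: −129a + 427b = 73;  R−P: −376a + 328b = −97.
Solving gives a = 0.55280, b = 0.33797.
Unit vector along 080° is (sin 80°, cos 80°) = (0.9848, 0.1736).
Slope in that direction = a·(0.9848) + b·(0.1736) = 0.60309.
Apparent dip = arctan|0.60309| = 31.1° (true dip is 32.9°, so apparent ≤ true as expected).

31.1°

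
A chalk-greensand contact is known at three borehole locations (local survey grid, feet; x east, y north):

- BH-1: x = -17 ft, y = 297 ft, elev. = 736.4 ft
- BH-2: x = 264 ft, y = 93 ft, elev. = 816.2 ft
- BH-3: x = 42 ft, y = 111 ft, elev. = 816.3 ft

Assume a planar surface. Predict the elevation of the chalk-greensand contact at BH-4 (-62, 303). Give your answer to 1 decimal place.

735.4 ft

Let the plane be z = a·x + b·y + c.
BH-2−BH-1: 281a − 204b = 79.8;  BH-3−BH-1: 59a − 186b = 79.9.
Solving gives a = −0.03621, b = −0.44106.
Then c = 736.4 − a·-17 − b·297 = 866.78.
At (-62, 303): z = 2.2 − 133.6 + 866.78 = 735.4 ft.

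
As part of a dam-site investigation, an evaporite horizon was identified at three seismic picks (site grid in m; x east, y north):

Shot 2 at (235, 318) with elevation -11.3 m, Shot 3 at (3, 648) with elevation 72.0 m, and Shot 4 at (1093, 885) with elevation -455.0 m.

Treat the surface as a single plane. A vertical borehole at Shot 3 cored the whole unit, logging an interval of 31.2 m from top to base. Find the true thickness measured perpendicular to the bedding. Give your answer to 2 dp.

28.20 m

Let the plane be z = a·x + b·y + c.
Shot 3−Shot 2: −232a + 330b = 83.3;  Shot 4−Shot 2: 858a + 567b = −443.7.
Solving gives a = −0.46699, b = −0.07588.
|∇z| = √(a²+b²) = 0.47311, so dip δ = arctan(0.47311) = 25.32°.
True thickness = vertical thickness × cos δ = 31.2 × cos 25.32° = 28.20 m.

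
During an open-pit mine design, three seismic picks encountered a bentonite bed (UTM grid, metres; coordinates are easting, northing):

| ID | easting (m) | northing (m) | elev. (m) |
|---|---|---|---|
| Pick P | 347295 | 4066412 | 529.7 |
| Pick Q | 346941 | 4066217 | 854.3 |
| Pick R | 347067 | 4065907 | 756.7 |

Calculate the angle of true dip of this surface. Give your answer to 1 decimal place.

Two edge vectors: Pick P→Pick Q = (-354, -195, 324.6), Pick P→Pick R = (-228, -505, 227).
Normal n = (Pick P→Pick Q) × (Pick P→Pick R) = (119658, 6349.2, 134310).
So ∂z/∂easting = −n_x/n_z = −0.89091 and ∂z/∂northing = −n_y/n_z = −0.04727.
Gradient magnitude |∇z| = √(a² + b²) = √(0.79372 + 0.00223) = 0.89216.
True dip = arctan(0.89216) = 41.7°, dipping toward E (azimuth ≈ 087°).

41.7°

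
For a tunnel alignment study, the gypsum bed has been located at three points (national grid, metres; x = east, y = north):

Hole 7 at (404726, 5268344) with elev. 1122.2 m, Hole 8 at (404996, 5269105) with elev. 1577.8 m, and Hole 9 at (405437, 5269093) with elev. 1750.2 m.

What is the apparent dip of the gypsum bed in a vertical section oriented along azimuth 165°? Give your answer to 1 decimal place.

Two edge vectors: Hole 7→Hole 8 = (270, 761, 455.6), Hole 7→Hole 9 = (711, 749, 628).
Normal n = (Hole 7→Hole 8) × (Hole 7→Hole 9) = (136663.6, 154371.6, -338841).
So ∂z/∂x = −n_x/n_z = 0.40333 and ∂z/∂y = −n_y/n_z = 0.45559.
Unit vector along 165° is (sin 165°, cos 165°) = (0.2588, -0.9659).
Slope in that direction = a·(0.2588) + b·(-0.9659) = −0.33567.
Apparent dip = arctan|0.33567| = 18.6° (true dip is 31.3°, so apparent ≤ true as expected).

18.6°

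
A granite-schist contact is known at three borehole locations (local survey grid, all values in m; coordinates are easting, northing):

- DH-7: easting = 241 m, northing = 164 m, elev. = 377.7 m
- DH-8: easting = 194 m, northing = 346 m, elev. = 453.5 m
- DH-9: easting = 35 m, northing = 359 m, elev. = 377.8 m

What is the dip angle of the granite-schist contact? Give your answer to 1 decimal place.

Let the plane be z = a·easting + b·northing + c.
DH-8−DH-7: −47a + 182b = 75.8;  DH-9−DH-7: −206a + 195b = 0.1.
Solving gives a = 0.52116, b = 0.55107.
Gradient magnitude |∇z| = √(a² + b²) = √(0.27160 + 0.30368) = 0.75847.
True dip = arctan(0.75847) = 37.2°, dipping toward SW (azimuth ≈ 223°).

37.2°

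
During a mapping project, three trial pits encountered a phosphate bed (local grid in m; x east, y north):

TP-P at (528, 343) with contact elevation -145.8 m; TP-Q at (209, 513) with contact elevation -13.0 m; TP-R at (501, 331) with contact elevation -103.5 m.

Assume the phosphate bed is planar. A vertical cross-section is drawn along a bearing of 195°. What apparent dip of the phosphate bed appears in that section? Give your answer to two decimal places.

Two edge vectors: TP-P→TP-Q = (-319, 170, 132.8), TP-P→TP-R = (-27, -12, 42.3).
Normal n = (TP-P→TP-Q) × (TP-P→TP-R) = (8784.6, 9908.1, 8418).
So ∂z/∂x = −n_x/n_z = −1.04355 and ∂z/∂y = −n_y/n_z = −1.17701.
Unit vector along 195° is (sin 195°, cos 195°) = (-0.2588, -0.9659).
Slope in that direction = a·(-0.2588) + b·(-0.9659) = 1.40700.
Apparent dip = arctan|1.40700| = 54.60° (true dip is 57.6°, so apparent ≤ true as expected).

54.60°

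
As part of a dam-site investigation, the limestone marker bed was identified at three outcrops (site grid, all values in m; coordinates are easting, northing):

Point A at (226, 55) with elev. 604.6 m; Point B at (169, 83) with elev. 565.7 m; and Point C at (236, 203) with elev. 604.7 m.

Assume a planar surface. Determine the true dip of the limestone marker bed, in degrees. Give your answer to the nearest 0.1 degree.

33.5°

Let the plane be z = a·easting + b·northing + c.
Point B−Point A: −57a + 28b = −38.9;  Point C−Point A: 10a + 148b = 0.1.
Solving gives a = 0.66085, b = −0.04398.
Gradient magnitude |∇z| = √(a² + b²) = √(0.43673 + 0.00193) = 0.66232.
True dip = arctan(0.66232) = 33.5°, dipping toward W (azimuth ≈ 274°).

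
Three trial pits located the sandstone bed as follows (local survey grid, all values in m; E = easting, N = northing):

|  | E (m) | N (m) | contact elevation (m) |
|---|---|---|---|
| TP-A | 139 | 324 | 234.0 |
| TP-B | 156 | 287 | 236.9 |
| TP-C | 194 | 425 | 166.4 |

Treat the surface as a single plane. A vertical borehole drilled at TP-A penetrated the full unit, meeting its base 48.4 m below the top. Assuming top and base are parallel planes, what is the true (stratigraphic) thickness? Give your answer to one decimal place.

39.9 m

Let the plane be z = a·E + b·N + c.
TP-B−TP-A: 17a − 37b = 2.9;  TP-C−TP-A: 55a + 101b = −67.6.
Solving gives a = −0.58857, b = −0.34880.
|∇z| = √(a²+b²) = 0.68416, so dip δ = arctan(0.68416) = 34.38°.
True thickness = vertical thickness × cos δ = 48.4 × cos 34.38° = 39.9 m.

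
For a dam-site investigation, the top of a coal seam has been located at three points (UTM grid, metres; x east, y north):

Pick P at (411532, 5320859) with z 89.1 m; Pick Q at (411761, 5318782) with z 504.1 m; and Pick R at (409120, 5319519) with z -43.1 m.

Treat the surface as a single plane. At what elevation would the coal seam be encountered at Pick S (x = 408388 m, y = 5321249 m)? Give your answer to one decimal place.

-473.3 m

Let the plane be z = a·x + b·y + c.
Pick Q−Pick P: 229a − 2077b = 415;  Pick R−Pick P: −2412a − 1340b = −132.2.
Solving gives a = 0.156243069, b = −0.182580808.
Then c = 89.1 − a·411532 − b·5320859 = 907276.81.
At (408388, 5321249): z = 63807.8 − 971557.9 + 907276.81 = -473.3 m.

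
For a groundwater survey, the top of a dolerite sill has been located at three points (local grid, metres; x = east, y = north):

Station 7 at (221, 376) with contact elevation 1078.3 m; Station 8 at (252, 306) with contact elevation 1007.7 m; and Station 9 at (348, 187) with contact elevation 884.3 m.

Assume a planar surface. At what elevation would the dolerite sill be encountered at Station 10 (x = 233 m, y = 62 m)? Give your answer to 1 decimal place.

Two edge vectors: Station 7→Station 8 = (31, -70, -70.6), Station 7→Station 9 = (127, -189, -194).
Normal n = (Station 7→Station 8) × (Station 7→Station 9) = (236.6, -2952.2, 3031).
So ∂z/∂x = −n_x/n_z = −0.07806 and ∂z/∂y = −n_y/n_z = 0.97400.
Intercept c from Station 7: 1078.3 + 17.25 − 366.22 = 729.33.
At (233, 62): z = −18.2 + 60.4 + 729.33 = 771.5 m.

771.5 m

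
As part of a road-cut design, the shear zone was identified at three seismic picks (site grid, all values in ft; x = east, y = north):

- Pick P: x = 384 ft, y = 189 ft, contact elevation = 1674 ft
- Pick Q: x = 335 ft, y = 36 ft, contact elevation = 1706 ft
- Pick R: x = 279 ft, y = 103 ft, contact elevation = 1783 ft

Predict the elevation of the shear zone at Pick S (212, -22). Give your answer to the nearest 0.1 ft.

Let the plane be z = a·x + b·y + c.
Pick Q−Pick P: −49a − 153b = 32;  Pick R−Pick P: −105a − 86b = 109.
Solving gives a = −1.17501, b = 0.16716.
Then c = 1674 − a·384 − b·189 = 2093.61.
At (212, -22): z = −249.1 − 3.7 + 2093.61 = 1840.8 ft.

1840.8 ft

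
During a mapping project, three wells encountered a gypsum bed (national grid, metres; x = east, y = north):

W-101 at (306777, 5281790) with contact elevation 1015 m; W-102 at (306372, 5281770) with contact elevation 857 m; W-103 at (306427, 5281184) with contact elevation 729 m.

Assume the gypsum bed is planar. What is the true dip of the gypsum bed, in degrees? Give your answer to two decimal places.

24.47°

Let the plane be z = a·x + b·y + c.
W-102−W-101: −405a − 20b = −158;  W-103−W-101: −350a − 606b = −286.
Solving gives a = 0.37759, b = 0.25387.
Gradient magnitude |∇z| = √(a² + b²) = √(0.14257 + 0.06445) = 0.45500.
True dip = arctan(0.45500) = 24.47°, dipping toward SW (azimuth ≈ 236°).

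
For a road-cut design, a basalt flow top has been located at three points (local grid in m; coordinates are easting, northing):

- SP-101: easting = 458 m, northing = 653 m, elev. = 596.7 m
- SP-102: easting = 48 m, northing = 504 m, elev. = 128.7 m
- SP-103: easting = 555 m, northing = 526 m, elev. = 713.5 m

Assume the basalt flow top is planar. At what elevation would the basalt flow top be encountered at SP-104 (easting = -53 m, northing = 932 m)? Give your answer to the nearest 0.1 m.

-4.0 m

Two edge vectors: SP-101→SP-102 = (-410, -149, -468), SP-101→SP-103 = (97, -127, 116.8).
Normal n = (SP-101→SP-102) × (SP-101→SP-103) = (-76839.2, 2492, 66523).
So ∂z/∂easting = −n_x/n_z = 1.15508 and ∂z/∂northing = −n_y/n_z = −0.03746.
Intercept c from SP-101: 596.7 − 529.03 + 24.46 = 92.14.
At (-53, 932): z = −61.2 − 34.9 + 92.14 = -4.0 m.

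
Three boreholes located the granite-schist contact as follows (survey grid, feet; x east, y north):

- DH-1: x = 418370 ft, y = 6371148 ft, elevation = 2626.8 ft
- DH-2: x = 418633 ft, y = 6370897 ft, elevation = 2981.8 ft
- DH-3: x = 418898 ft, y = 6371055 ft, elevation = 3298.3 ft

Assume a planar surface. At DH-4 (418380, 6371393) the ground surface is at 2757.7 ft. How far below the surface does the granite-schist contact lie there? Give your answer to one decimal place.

142.9 ft

Two edge vectors: DH-1→DH-2 = (263, -251, 355), DH-1→DH-3 = (528, -93, 671.5).
Normal n = (DH-1→DH-2) × (DH-1→DH-3) = (-135531.5, 10835.5, 108069).
So ∂z/∂x = −n_x/n_z = 1.254120053 and ∂z/∂y = −n_y/n_z = −0.100264646.
Intercept c from DH-1: 2626.8 − 524686.21 + 638800.90 = 116741.49.
At (418380, 6371393): z_contact = 524698.75 − 638825.46 + 116741.49 = 2614.78 ft.
Depth below ground = 2757.7 − 2614.78 = 142.9 ft.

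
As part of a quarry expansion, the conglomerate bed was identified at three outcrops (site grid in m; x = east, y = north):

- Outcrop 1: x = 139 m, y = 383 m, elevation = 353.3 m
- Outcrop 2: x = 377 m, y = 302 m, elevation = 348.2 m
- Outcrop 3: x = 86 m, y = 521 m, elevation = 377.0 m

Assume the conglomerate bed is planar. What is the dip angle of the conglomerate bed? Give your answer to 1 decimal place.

10.9°

Two edge vectors: Outcrop 1→Outcrop 2 = (238, -81, -5.1), Outcrop 1→Outcrop 3 = (-53, 138, 23.7).
Normal n = (Outcrop 1→Outcrop 2) × (Outcrop 1→Outcrop 3) = (-1215.9, -5370.3, 28551).
So ∂z/∂x = −n_x/n_z = 0.04259 and ∂z/∂y = −n_y/n_z = 0.18809.
Gradient magnitude |∇z| = √(a² + b²) = √(0.00181 + 0.03538) = 0.19286.
True dip = arctan(0.19286) = 10.9°, dipping toward SSW (azimuth ≈ 193°).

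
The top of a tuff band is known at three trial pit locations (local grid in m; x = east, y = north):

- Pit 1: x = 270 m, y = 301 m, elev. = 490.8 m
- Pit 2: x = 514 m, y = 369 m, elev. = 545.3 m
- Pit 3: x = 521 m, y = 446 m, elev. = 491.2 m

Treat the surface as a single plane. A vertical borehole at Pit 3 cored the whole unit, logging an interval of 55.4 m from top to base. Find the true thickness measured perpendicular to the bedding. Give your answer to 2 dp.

Let the plane be z = a·x + b·y + c.
Pit 2−Pit 1: 244a + 68b = 54.5;  Pit 3−Pit 1: 251a + 145b = 0.4.
Solving gives a = 0.43006, b = −0.74169.
|∇z| = √(a²+b²) = 0.85736, so dip δ = arctan(0.85736) = 40.61°.
True thickness = vertical thickness × cos δ = 55.4 × cos 40.61° = 42.06 m.

42.06 m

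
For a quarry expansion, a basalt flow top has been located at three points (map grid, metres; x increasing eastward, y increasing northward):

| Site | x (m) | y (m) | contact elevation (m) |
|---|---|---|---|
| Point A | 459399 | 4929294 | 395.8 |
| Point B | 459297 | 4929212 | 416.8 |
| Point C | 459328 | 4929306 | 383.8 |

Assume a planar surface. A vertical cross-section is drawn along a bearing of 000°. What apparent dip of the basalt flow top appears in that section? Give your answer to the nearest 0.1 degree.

Two edge vectors: Point A→Point B = (-102, -82, 21), Point A→Point C = (-71, 12, -12).
Normal n = (Point A→Point B) × (Point A→Point C) = (732, -2715, -7046).
So ∂z/∂x = −n_x/n_z = 0.10389 and ∂z/∂y = −n_y/n_z = −0.38533.
Unit vector along 000° is (sin 0°, cos 0°) = (0.0000, 1.0000).
Slope in that direction = a·(0.0000) + b·(1.0000) = −0.38533.
Apparent dip = arctan|0.38533| = 21.1° (true dip is 21.8°, so apparent ≤ true as expected).

21.1°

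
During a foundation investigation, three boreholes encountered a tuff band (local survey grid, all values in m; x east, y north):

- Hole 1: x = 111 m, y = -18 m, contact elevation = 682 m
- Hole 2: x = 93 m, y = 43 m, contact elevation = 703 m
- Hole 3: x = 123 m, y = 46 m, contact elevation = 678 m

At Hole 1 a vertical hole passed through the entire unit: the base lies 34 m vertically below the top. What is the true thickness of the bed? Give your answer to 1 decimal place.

25.9 m

Let the plane be z = a·x + b·y + c.
Hole 2−Hole 1: −18a + 61b = 21;  Hole 3−Hole 1: 12a + 64b = −4.
Solving gives a = −0.84289, b = 0.09554.
|∇z| = √(a²+b²) = 0.84829, so dip δ = arctan(0.84829) = 40.31°.
True thickness = vertical thickness × cos δ = 34 × cos 40.31° = 25.9 m.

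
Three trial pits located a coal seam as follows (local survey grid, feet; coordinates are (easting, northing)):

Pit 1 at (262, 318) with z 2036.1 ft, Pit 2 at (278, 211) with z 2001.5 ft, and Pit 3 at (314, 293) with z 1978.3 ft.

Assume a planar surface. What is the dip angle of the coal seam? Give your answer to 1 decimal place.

Two edge vectors: Pit 1→Pit 2 = (16, -107, -34.6), Pit 1→Pit 3 = (52, -25, -57.8).
Normal n = (Pit 1→Pit 2) × (Pit 1→Pit 3) = (5319.6, -874.4, 5164).
So ∂z/∂E = −n_x/n_z = −1.03013 and ∂z/∂N = −n_y/n_z = 0.16933.
Gradient magnitude |∇z| = √(a² + b²) = √(1.06117 + 0.02867) = 1.04396.
True dip = arctan(1.04396) = 46.2°, dipping toward E (azimuth ≈ 099°).

46.2°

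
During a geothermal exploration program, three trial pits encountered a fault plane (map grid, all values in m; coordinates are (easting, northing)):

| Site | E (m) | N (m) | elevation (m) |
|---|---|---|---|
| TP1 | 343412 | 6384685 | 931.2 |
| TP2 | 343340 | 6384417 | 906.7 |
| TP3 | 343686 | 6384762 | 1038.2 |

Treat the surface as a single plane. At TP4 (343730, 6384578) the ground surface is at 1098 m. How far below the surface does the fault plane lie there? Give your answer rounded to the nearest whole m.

Let the plane be z = a·E + b·N + c.
TP2−TP1: −72a − 268b = −24.5;  TP3−TP1: 274a + 77b = 107.
Solving gives a = 0.39461319, b = −0.01459757.
Then c = 931.2 − a·343412 − b·6384685 = −41382.80.
At (343730, 6384578): z_contact = 135640.4 − 93199.3 − 41382.80 = 1058.2 m.
Depth below ground = 1098 − 1058.2 = 40 m.

40 m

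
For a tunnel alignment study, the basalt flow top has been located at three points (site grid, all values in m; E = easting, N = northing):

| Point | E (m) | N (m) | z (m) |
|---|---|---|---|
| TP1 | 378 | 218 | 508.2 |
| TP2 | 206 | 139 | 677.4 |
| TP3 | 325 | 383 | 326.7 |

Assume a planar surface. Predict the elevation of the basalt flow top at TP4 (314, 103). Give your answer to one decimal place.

676.8 m

Two edge vectors: TP1→TP2 = (-172, -79, 169.2), TP1→TP3 = (-53, 165, -181.5).
Normal n = (TP1→TP2) × (TP1→TP3) = (-13579.5, -40185.6, -32567).
So ∂z/∂E = −n_x/n_z = −0.41697 and ∂z/∂N = −n_y/n_z = −1.23394.
Intercept c from TP1: 508.2 + 157.62 + 269.00 = 934.81.
At (314, 103): z = −130.9 − 127.1 + 934.81 = 676.8 m.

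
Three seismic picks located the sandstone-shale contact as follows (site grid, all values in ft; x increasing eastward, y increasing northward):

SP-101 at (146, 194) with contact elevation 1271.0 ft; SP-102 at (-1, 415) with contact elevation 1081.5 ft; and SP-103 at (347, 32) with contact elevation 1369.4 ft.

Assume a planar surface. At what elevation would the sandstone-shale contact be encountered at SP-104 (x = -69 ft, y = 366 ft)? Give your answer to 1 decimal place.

Two edge vectors: SP-101→SP-102 = (-147, 221, -189.5), SP-101→SP-103 = (201, -162, 98.4).
Normal n = (SP-101→SP-102) × (SP-101→SP-103) = (-8952.6, -23624.7, -20607).
So ∂z/∂x = −n_x/n_z = −0.43444 and ∂z/∂y = −n_y/n_z = −1.14644.
Intercept c from SP-101: 1271 + 63.43 + 222.41 = 1556.84.
At (-69, 366): z = 30.0 − 419.6 + 1556.84 = 1167.2 ft.

1167.2 ft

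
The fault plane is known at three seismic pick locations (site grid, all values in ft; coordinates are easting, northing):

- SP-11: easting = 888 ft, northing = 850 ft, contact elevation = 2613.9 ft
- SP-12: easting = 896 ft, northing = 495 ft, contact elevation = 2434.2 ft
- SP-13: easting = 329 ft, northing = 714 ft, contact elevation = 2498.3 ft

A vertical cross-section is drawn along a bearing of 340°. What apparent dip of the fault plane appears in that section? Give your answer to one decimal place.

24.2°

Two edge vectors: SP-11→SP-12 = (8, -355, -179.7), SP-11→SP-13 = (-559, -136, -115.6).
Normal n = (SP-11→SP-12) × (SP-11→SP-13) = (16598.8, 101377.1, -199533).
So ∂z/∂easting = −n_x/n_z = 0.08319 and ∂z/∂northing = −n_y/n_z = 0.50807.
Unit vector along 340° is (sin 340°, cos 340°) = (-0.3420, 0.9397).
Slope in that direction = a·(-0.3420) + b·(0.9397) = 0.44898.
Apparent dip = arctan|0.44898| = 24.2° (true dip is 27.2°, so apparent ≤ true as expected).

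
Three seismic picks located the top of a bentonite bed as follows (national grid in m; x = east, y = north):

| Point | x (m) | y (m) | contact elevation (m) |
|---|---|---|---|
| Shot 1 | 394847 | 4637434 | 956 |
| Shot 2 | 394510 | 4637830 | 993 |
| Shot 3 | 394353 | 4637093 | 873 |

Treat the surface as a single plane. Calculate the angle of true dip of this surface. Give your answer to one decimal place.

Two edge vectors: Shot 1→Shot 2 = (-337, 396, 37), Shot 1→Shot 3 = (-494, -341, -83).
Normal n = (Shot 1→Shot 2) × (Shot 1→Shot 3) = (-20251, -46249, 310541).
So ∂z/∂x = −n_x/n_z = 0.06521 and ∂z/∂y = −n_y/n_z = 0.14893.
Gradient magnitude |∇z| = √(a² + b²) = √(0.00425 + 0.02218) = 0.16258.
True dip = arctan(0.16258) = 9.2°, dipping toward SSW (azimuth ≈ 204°).

9.2°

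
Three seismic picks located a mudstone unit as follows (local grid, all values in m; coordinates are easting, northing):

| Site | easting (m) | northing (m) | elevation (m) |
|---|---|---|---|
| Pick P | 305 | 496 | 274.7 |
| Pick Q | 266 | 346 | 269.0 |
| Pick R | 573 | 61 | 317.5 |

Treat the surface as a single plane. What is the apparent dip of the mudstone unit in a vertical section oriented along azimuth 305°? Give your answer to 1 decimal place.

7.3°

Let the plane be z = a·easting + b·northing + c.
Pick Q−Pick P: −39a − 150b = −5.7;  Pick R−Pick P: 268a − 435b = 42.8.
Solving gives a = 0.15568, b = −0.00248.
Unit vector along 305° is (sin 305°, cos 305°) = (-0.8192, 0.5736).
Slope in that direction = a·(-0.8192) + b·(0.5736) = −0.12895.
Apparent dip = arctan|0.12895| = 7.3° (true dip is 8.8°, so apparent ≤ true as expected).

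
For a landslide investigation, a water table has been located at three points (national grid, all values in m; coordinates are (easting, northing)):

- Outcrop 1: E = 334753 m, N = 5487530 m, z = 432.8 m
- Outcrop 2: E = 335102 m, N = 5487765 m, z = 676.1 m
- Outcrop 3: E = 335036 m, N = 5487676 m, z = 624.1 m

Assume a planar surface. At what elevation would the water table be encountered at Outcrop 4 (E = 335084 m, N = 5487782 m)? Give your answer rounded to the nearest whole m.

667 m

Two edge vectors: Outcrop 1→Outcrop 2 = (349, 235, 243.3), Outcrop 1→Outcrop 3 = (283, 146, 191.3).
Normal n = (Outcrop 1→Outcrop 2) × (Outcrop 1→Outcrop 3) = (9433.7, 2090.2, -15551).
So ∂z/∂E = −n_x/n_z = 0.60662980 and ∂z/∂N = −n_y/n_z = 0.13440936.
Intercept c from Outcrop 1: 432.8 − 203071.15 − 737575.41 = −940213.76.
At (335084, 5487782): z = 203271.9 + 737609.3 − 940213.76 = 667.5 m.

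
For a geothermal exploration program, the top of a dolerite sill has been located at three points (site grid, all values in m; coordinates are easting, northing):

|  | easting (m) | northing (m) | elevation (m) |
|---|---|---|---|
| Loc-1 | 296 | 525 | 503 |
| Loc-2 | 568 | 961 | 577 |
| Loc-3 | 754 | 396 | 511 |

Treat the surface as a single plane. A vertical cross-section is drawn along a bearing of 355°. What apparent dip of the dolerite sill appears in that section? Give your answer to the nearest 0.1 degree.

Let the plane be z = a·easting + b·northing + c.
Loc-2−Loc-1: 272a + 436b = 74;  Loc-3−Loc-1: 458a − 129b = 8.
Solving gives a = 0.05552, b = 0.13509.
Unit vector along 355° is (sin 355°, cos 355°) = (-0.0872, 0.9962).
Slope in that direction = a·(-0.0872) + b·(0.9962) = 0.12974.
Apparent dip = arctan|0.12974| = 7.4° (true dip is 8.3°, so apparent ≤ true as expected).

7.4°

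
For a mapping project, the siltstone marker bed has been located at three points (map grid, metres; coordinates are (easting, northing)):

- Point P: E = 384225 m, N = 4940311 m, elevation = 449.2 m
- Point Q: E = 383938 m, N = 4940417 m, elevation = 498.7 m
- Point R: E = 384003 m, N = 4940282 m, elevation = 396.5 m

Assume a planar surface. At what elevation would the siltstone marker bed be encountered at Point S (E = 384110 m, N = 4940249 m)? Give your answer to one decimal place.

383.4 m

Two edge vectors: Point P→Point Q = (-287, 106, 49.5), Point P→Point R = (-222, -29, -52.7).
Normal n = (Point P→Point Q) × (Point P→Point R) = (-4150.7, -26113.9, 31855).
So ∂z/∂E = −n_x/n_z = 0.130299796 and ∂z/∂N = −n_y/n_z = 0.819773976.
Intercept c from Point P: 449.2 − 50064.44 − 4049938.39 = −4099553.63.
At (384110, 4940249): z = 50049.5 + 4049887.6 − 4099553.63 = 383.4 m.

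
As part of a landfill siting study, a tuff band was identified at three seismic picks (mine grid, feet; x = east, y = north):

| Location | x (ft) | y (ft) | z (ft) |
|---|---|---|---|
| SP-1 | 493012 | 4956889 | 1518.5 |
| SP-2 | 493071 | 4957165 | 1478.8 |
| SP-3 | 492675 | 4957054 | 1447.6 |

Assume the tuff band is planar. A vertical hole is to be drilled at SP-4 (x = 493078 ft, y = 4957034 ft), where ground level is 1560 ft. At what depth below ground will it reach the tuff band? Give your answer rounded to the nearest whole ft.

58 ft

Let the plane be z = a·x + b·y + c.
SP-2−SP-1: 59a + 276b = −39.7;  SP-3−SP-1: −337a + 165b = −70.9.
Solving gives a = 0.12669859, b = −0.17092470.
Then c = 1518.5 − a·493012 − b·4956889 = 786309.33.
At (493078, 4957034): z_contact = 62472.3 − 847279.5 + 786309.33 = 1502.1 ft.
Depth below ground = 1560 − 1502.1 = 58 ft.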